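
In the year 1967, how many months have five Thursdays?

4

A month has five Thursdays exactly when Thursday falls within its first (length − 28) days.
Jan: 31 days, starts Sun → 5 of Sun, Mon, Tue
Feb: 28 days, starts Wed → 5 of (none)
Mar: 31 days, starts Wed → 5 of Wed, Thu, Fri ✓
Apr: 30 days, starts Sat → 5 of Sat, Sun
May: 31 days, starts Mon → 5 of Mon, Tue, Wed
Jun: 30 days, starts Thu → 5 of Thu, Fri ✓
Jul: 31 days, starts Sat → 5 of Sat, Sun, Mon
Aug: 31 days, starts Tue → 5 of Tue, Wed, Thu ✓
Sep: 30 days, starts Fri → 5 of Fri, Sat
Oct: 31 days, starts Sun → 5 of Sun, Mon, Tue
Nov: 30 days, starts Wed → 5 of Wed, Thu ✓
Dec: 31 days, starts Fri → 5 of Fri, Sat, Sun
Months with five Thursdays: Mar, Jun, Aug, Nov.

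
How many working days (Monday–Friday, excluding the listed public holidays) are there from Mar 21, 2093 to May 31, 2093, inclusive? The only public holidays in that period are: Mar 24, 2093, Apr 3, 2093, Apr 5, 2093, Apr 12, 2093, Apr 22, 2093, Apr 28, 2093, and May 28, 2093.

45

Mar 21, 2093 is a Saturday.
That's 72 days from start to end, counting both.
72 = 7 × 10 + 2, so there are 10 full weeks plus 2 extra days.
Each full week contributes 5 weekdays (Mon–Fri): 10 × 5 = 50.
The 2 extra days are Saturday, Sunday — none qualify.
Total: 50 + 0 = 50.
Holidays: Mar 24, 2093 (Tue); Apr 3, 2093 (Fri); Apr 5, 2093 (Sun); Apr 12, 2093 (Sun); Apr 22, 2093 (Wed); Apr 28, 2093 (Tue); May 28, 2093 (Thu).
5 of the 7 holidays fall on weekdays; the rest are weekends and were already excluded.
Business days: 50 − 5 = 45.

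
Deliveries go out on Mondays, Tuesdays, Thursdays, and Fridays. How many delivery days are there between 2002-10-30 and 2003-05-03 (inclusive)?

106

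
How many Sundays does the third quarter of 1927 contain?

1927-07-01 is a Friday.
That's 92 days from start to end, counting both.
92 = 7 × 13 + 1, so there are 13 full weeks plus 1 extra day.
Each full week contributes one Sunday: 13 so far.
The 1 extra day is Friday — none qualify.
Total: 13 + 0 = 13.

13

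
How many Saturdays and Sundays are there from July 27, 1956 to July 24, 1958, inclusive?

208

July 27, 1956 is a Friday.
The range spans 728 days (inclusive of both endpoints).
728 = 7 × 104, so the span is exactly 104 full weeks.
Each full week contributes 2 weekend days (Sat, Sun): 104 × 2 = 208.
Total: 208.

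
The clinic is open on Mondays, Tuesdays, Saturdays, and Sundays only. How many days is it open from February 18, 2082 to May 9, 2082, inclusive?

45

February 18, 2082 is a Wednesday.
The range spans 81 days (inclusive of both endpoints).
81 = 7 × 11 + 4, so there are 11 full weeks plus 4 extra days.
Each full week contributes 4 days from the set (Mon, Tue, Sat, Sun): 11 × 4 = 44.
The 4 extra days are Wed, Thu, Fri, Sat — 1 of them qualifies.
Total: 44 + 1 = 45.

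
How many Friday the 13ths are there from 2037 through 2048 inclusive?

Friday-the-13ths by year:
2037: Feb, Mar, Nov
2038: Aug
2039: May
2040: Jan, Apr, Jul
2041: Sep, Dec
2042: Jun
2043: Feb, Mar, Nov
2044: May
2045: Jan, Oct
2046: Apr, Jul
2047: Sep, Dec
2048: Mar, Nov

23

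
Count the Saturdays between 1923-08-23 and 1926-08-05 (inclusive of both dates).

154

1923-08-23 is a Thursday.
From 1923-08-23 to 1926-08-05 is 1079 days inclusive.
1079 = 7 × 154 + 1, so there are 154 full weeks plus 1 extra day.
Each full week contributes one Saturday: 154 so far.
The 1 extra day is Thursday — none qualify.
Total: 154 + 0 = 154.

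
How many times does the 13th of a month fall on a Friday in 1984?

3

The 13th falls on a Friday when the month's 13th has weekday Fri.
Jan 13 is Fri ✓; Feb 13 is Mon; Mar 13 is Tue; Apr 13 is Fri ✓; May 13 is Sun; Jun 13 is Wed; Jul 13 is Fri ✓; Aug 13 is Mon; Sep 13 is Thu; Oct 13 is Sat; Nov 13 is Tue; Dec 13 is Thu.
Friday the 13ths: Jan, Apr, Jul.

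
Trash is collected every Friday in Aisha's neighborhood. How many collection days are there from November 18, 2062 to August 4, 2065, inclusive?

November 18, 2062 is a Saturday.
That's 991 days from start to end, counting both.
991 = 7 × 141 + 4, so there are 141 full weeks plus 4 extra days.
Each full week contributes one Friday: 141 so far.
The 4 extra days are Sat, Sun, Mon, Tue — none qualify.
Total: 141 + 0 = 141.

141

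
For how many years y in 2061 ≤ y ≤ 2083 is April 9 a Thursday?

Day of week of April 9 in each year:
2061: Sat, 2062: Sun, 2063: Mon, 2064: Wed, 2065: Thu ✓, 2066: Fri, 2067: Sat, 2068: Mon, 2069: Tue, 2070: Wed, 2071: Thu ✓, 2072: Sat, 2073: Sun, 2074: Mon, 2075: Tue, 2076: Thu ✓, 2077: Fri, 2078: Sat, 2079: Sun, 2080: Tue, 2081: Wed, 2082: Thu ✓, 2083: Fri
Thursdays: 2065, 2071, 2076, 2082.

4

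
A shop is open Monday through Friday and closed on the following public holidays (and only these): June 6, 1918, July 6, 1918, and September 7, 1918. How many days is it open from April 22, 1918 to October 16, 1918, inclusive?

127

April 22, 1918 is a Monday.
The range spans 178 days (inclusive of both endpoints).
178 = 7 × 25 + 3, so there are 25 full weeks plus 3 extra days.
Each full week contributes 5 weekdays (Mon–Fri): 25 × 5 = 125.
The 3 extra days are Mon, Tue, Wed — 3 of them qualify.
Total: 125 + 3 = 128.
Holidays: June 6, 1918 (Thu); July 6, 1918 (Sat); September 7, 1918 (Sat).
1 of the 3 holidays fall on weekdays; the rest are weekends and were already excluded.
Business days: 128 − 1 = 127.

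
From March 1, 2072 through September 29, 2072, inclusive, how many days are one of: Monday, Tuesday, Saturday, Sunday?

March 1, 2072 is a Tuesday.
From March 1, 2072 to September 29, 2072 is 213 days inclusive.
213 = 7 × 30 + 3, so there are 30 full weeks plus 3 extra days.
Each full week contributes 4 days from the set (Mon, Tue, Sat, Sun): 30 × 4 = 120.
The 3 extra days are Tue, Wed, Thu — 1 of them qualifies.
Total: 120 + 1 = 121.

121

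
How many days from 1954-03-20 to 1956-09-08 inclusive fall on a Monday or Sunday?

1954-03-20 is a Saturday.
The range spans 904 days (inclusive of both endpoints).
904 = 7 × 129 + 1, so there are 129 full weeks plus 1 extra day.
Each full week contributes 2 days from the set (Mon, Sun): 129 × 2 = 258.
The 1 extra day is Sat — none qualify.
Total: 258 + 0 = 258.

258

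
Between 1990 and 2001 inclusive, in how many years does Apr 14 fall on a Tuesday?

Day of week of April 14 in each year:
1990: Sat, 1991: Sun, 1992: Tue ✓, 1993: Wed, 1994: Thu, 1995: Fri, 1996: Sun, 1997: Mon, 1998: Tue ✓, 1999: Wed, 2000: Fri, 2001: Sat
Tuesdays: 1992, 1998.

2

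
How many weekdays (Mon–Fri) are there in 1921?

January 1, 1921 is a Saturday.
From January 1, 1921 to December 31, 1921 is 365 days inclusive.
365 = 7 × 52 + 1, so there are 52 full weeks plus 1 extra day.
Each full week contributes 5 weekdays (Mon–Fri): 52 × 5 = 260.
The 1 extra day is Sat — none qualify.
Total: 260 + 0 = 260.

260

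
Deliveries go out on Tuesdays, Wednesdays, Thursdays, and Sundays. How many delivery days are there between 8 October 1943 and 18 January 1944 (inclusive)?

58

8 October 1943 is a Friday.
That's 103 days from start to end, counting both.
103 = 7 × 14 + 5, so there are 14 full weeks plus 5 extra days.
Each full week contributes 4 days from the set (Tue, Wed, Thu, Sun): 14 × 4 = 56.
The 5 extra days are Fri, Sat, Sun, Mon, Tue — 2 of them qualify.
Total: 56 + 2 = 58.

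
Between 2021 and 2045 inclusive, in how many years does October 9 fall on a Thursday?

Day of week of October 9 in each year:
2021: Sat, 2022: Sun, 2023: Mon, 2024: Wed, 2025: Thu ✓, 2026: Fri, 2027: Sat, 2028: Mon, 2029: Tue, 2030: Wed, 2031: Thu ✓, 2032: Sat, 2033: Sun, 2034: Mon, 2035: Tue, 2036: Thu ✓, 2037: Fri, 2038: Sat, 2039: Sun, 2040: Tue, 2041: Wed, 2042: Thu ✓, 2043: Fri, 2044: Sun, 2045: Mon
Thursdays: 2025, 2031, 2036, 2042.

4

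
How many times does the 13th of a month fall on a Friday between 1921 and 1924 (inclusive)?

6

Friday-the-13ths by year:
1921: May
1922: Jan, Oct
1923: Apr, Jul
1924: Jun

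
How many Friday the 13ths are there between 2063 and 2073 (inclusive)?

20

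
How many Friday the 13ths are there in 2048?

The 13th falls on a Friday when the month's 13th has weekday Fri.
Jan 13 is Mon; Feb 13 is Thu; Mar 13 is Fri ✓; Apr 13 is Mon; May 13 is Wed; Jun 13 is Sat; Jul 13 is Mon; Aug 13 is Thu; Sep 13 is Sun; Oct 13 is Tue; Nov 13 is Fri ✓; Dec 13 is Sun.
Friday the 13ths: Mar, Nov.

2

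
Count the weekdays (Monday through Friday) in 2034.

1 January 2034 is a Sunday.
That's 365 days from start to end, counting both.
365 = 7 × 52 + 1, so there are 52 full weeks plus 1 extra day.
Each full week contributes 5 weekdays (Mon–Fri): 52 × 5 = 260.
The 1 extra day is Sun — none qualify.
Total: 260 + 0 = 260.

260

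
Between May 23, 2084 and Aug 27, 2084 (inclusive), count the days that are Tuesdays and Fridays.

May 23, 2084 is a Tuesday.
From May 23, 2084 to Aug 27, 2084 is 97 days inclusive.
97 = 7 × 13 + 6, so there are 13 full weeks plus 6 extra days.
Each full week contributes 2 days from the set (Tue, Fri): 13 × 2 = 26.
The 6 extra days are Tue, Wed, Thu, Fri, Sat, Sun — 2 of them qualify.
Total: 26 + 2 = 28.

28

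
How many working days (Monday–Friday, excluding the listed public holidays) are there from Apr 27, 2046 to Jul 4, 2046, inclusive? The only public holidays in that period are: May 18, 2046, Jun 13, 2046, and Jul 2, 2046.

46 working days

Apr 27, 2046 is a Friday.
From Apr 27, 2046 to Jul 4, 2046 is 69 days inclusive.
69 = 7 × 9 + 6, so there are 9 full weeks plus 6 extra days.
Each full week contributes 5 weekdays (Mon–Fri): 9 × 5 = 45.
The 6 extra days are Fri, Sat, Sun, Mon, Tue, Wed — 4 of them qualify.
Total: 45 + 4 = 49.
Holidays: May 18, 2046 (Fri); Jun 13, 2046 (Wed); Jul 2, 2046 (Mon).
All 3 holidays fall on weekdays, so subtract 3.
Business days: 49 − 3 = 46.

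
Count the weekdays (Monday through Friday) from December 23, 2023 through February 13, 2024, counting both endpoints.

December 23, 2023 is a Saturday.
The range spans 53 days (inclusive of both endpoints).
53 = 7 × 7 + 4, so there are 7 full weeks plus 4 extra days.
Each full week contributes 5 weekdays (Mon–Fri): 7 × 5 = 35.
The 4 extra days are Sat, Sun, Mon, Tue — 2 of them qualify.
Total: 35 + 2 = 37.

37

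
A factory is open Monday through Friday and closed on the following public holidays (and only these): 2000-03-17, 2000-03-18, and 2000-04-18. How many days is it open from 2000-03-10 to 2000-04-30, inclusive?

34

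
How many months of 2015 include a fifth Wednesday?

A month has five Wednesdays exactly when Wednesday falls within its first (length − 28) days.
Jan: 31 days, starts Thu → 5 of Thu, Fri, Sat
Feb: 28 days, starts Sun → 5 of (none)
Mar: 31 days, starts Sun → 5 of Sun, Mon, Tue
Apr: 30 days, starts Wed → 5 of Wed, Thu ✓
May: 31 days, starts Fri → 5 of Fri, Sat, Sun
Jun: 30 days, starts Mon → 5 of Mon, Tue
Jul: 31 days, starts Wed → 5 of Wed, Thu, Fri ✓
Aug: 31 days, starts Sat → 5 of Sat, Sun, Mon
Sep: 30 days, starts Tue → 5 of Tue, Wed ✓
Oct: 31 days, starts Thu → 5 of Thu, Fri, Sat
Nov: 30 days, starts Sun → 5 of Sun, Mon
Dec: 31 days, starts Tue → 5 of Tue, Wed, Thu ✓
Months with five Wednesdays: Apr, Jul, Sep, Dec.

4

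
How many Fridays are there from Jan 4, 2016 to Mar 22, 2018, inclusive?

Jan 4, 2016 is a Monday.
That's 809 days from start to end, counting both.
809 = 7 × 115 + 4, so there are 115 full weeks plus 4 extra days.
Each full week contributes one Friday: 115 so far.
The 4 extra days are Mon, Tue, Wed, Thu — none qualify.
Total: 115 + 0 = 115.

115 Fridays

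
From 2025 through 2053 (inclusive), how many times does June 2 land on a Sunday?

Day of week of June 2 in each year:
2025: Mon, 2026: Tue, 2027: Wed, 2028: Fri, 2029: Sat, 2030: Sun ✓, 2031: Mon, 2032: Wed, 2033: Thu, 2034: Fri, 2035: Sat, 2036: Mon, 2037: Tue, 2038: Wed, 2039: Thu, 2040: Sat, 2041: Sun ✓, 2042: Mon, 2043: Tue, 2044: Thu, 2045: Fri, 2046: Sat, 2047: Sun ✓, 2048: Tue, 2049: Wed, 2050: Thu, 2051: Fri, 2052: Sun ✓, 2053: Mon
Sundays: 2030, 2041, 2047, 2052.

4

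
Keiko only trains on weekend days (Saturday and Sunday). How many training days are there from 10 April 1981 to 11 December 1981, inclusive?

10 April 1981 is a Friday.
The range spans 246 days (inclusive of both endpoints).
246 = 7 × 35 + 1, so there are 35 full weeks plus 1 extra day.
Each full week contributes 2 weekend days (Sat, Sun): 35 × 2 = 70.
The 1 extra day is Friday — none qualify.
Total: 70 + 0 = 70.

70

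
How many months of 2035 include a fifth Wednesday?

A month has five Wednesdays exactly when Wednesday falls within its first (length − 28) days.
Jan: 31 days, starts Mon → 5 of Mon, Tue, Wed ✓
Feb: 28 days, starts Thu → 5 of (none)
Mar: 31 days, starts Thu → 5 of Thu, Fri, Sat
Apr: 30 days, starts Sun → 5 of Sun, Mon
May: 31 days, starts Tue → 5 of Tue, Wed, Thu ✓
Jun: 30 days, starts Fri → 5 of Fri, Sat
Jul: 31 days, starts Sun → 5 of Sun, Mon, Tue
Aug: 31 days, starts Wed → 5 of Wed, Thu, Fri ✓
Sep: 30 days, starts Sat → 5 of Sat, Sun
Oct: 31 days, starts Mon → 5 of Mon, Tue, Wed ✓
Nov: 30 days, starts Thu → 5 of Thu, Fri
Dec: 31 days, starts Sat → 5 of Sat, Sun, Mon
Months with five Wednesdays: Jan, May, Aug, Oct.

4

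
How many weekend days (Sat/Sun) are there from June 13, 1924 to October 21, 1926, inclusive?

June 13, 1924 is a Friday.
That's 861 days from start to end, counting both.
861 = 7 × 123, so the span is exactly 123 full weeks.
Each full week contributes 2 weekend days (Sat, Sun): 123 × 2 = 246.
Total: 246.

246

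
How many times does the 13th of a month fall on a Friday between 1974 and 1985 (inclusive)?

Friday-the-13ths by year:
1974: Sep, Dec
1975: Jun
1976: Feb, Aug
1977: May
1978: Jan, Oct
1979: Apr, Jul
1980: Jun
1981: Feb, Mar, Nov
1982: Aug
1983: May
1984: Jan, Apr, Jul
1985: Sep, Dec

21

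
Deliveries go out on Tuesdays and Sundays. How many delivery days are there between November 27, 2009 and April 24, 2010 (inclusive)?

November 27, 2009 is a Friday.
From November 27, 2009 to April 24, 2010 is 149 days inclusive.
149 = 7 × 21 + 2, so there are 21 full weeks plus 2 extra days.
Each full week contributes 2 days from the set (Tue, Sun): 21 × 2 = 42.
The 2 extra days are Fri, Sat — none qualify.
Total: 42 + 0 = 42.

42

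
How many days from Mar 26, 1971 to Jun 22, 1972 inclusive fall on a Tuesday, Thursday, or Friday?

195

Mar 26, 1971 is a Friday.
From Mar 26, 1971 to Jun 22, 1972 is 455 days inclusive.
455 = 7 × 65, so the span is exactly 65 full weeks.
Each full week contributes 3 days from the set (Tue, Thu, Fri): 65 × 3 = 195.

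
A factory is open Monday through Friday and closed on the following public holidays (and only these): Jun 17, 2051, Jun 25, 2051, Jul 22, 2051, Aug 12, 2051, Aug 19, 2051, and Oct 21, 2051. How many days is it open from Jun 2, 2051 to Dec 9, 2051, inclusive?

Jun 2, 2051 is a Friday.
From Jun 2, 2051 to Dec 9, 2051 is 191 days inclusive.
191 = 7 × 27 + 2, so there are 27 full weeks plus 2 extra days.
Each full week contributes 5 weekdays (Mon–Fri): 27 × 5 = 135.
The 2 extra days are Fri, Sat — 1 of them qualifies.
Total: 135 + 1 = 136.
Holidays: Jun 17, 2051 (Sat); Jun 25, 2051 (Sun); Jul 22, 2051 (Sat); Aug 12, 2051 (Sat); Aug 19, 2051 (Sat); Oct 21, 2051 (Sat).
None of the 6 holidays fall on a weekday, so nothing to subtract.
Business days: 136 − 0 = 136.

136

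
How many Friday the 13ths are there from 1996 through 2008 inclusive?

Friday-the-13ths by year:
1996: Sep, Dec
1997: Jun
1998: Feb, Mar, Nov
1999: Aug
2000: Oct
2001: Apr, Jul
2002: Sep, Dec
2003: Jun
2004: Feb, Aug
2005: May
2006: Jan, Oct
2007: Apr, Jul
2008: Jun

21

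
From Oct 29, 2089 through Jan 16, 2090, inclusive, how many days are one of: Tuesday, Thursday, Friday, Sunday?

45

Oct 29, 2089 is a Saturday.
The range spans 80 days (inclusive of both endpoints).
80 = 7 × 11 + 3, so there are 11 full weeks plus 3 extra days.
Each full week contributes 4 days from the set (Tue, Thu, Fri, Sun): 11 × 4 = 44.
The 3 extra days are Saturday, Sunday, Monday — 1 of them qualifies.
Total: 44 + 1 = 45.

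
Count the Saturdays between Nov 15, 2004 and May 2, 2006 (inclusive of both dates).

Nov 15, 2004 is a Monday.
From Nov 15, 2004 to May 2, 2006 is 534 days inclusive.
534 = 7 × 76 + 2, so there are 76 full weeks plus 2 extra days.
Each full week contributes one Saturday: 76 so far.
The 2 extra days are Mon, Tue — none qualify.
Total: 76 + 0 = 76.

76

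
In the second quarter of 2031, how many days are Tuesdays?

13

April 1, 2031 is a Tuesday.
From April 1, 2031 to June 30, 2031 is 91 days inclusive.
91 = 7 × 13, so the span is exactly 13 full weeks.
Each full week contributes one Tuesday: 13 so far.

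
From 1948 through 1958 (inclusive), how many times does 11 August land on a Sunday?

1

Day of week of August 11 in each year:
1948: Wed, 1949: Thu, 1950: Fri, 1951: Sat, 1952: Mon, 1953: Tue, 1954: Wed, 1955: Thu, 1956: Sat, 1957: Sun ✓, 1958: Mon
Sundays: 1957.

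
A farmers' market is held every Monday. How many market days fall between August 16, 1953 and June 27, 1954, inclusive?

45

August 16, 1953 is a Sunday.
The range spans 316 days (inclusive of both endpoints).
316 = 7 × 45 + 1, so there are 45 full weeks plus 1 extra day.
Each full week contributes one Monday: 45 so far.
The 1 extra day is Sunday — none qualify.
Total: 45 + 0 = 45.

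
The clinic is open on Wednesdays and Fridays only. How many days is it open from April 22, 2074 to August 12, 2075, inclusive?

136

April 22, 2074 is a Sunday.
From April 22, 2074 to August 12, 2075 is 478 days inclusive.
478 = 7 × 68 + 2, so there are 68 full weeks plus 2 extra days.
Each full week contributes 2 days from the set (Wed, Fri): 68 × 2 = 136.
The 2 extra days are Sun, Mon — none qualify.
Total: 136 + 0 = 136.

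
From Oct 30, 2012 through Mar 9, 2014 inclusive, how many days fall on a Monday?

Oct 30, 2012 is a Tuesday.
The range spans 496 days (inclusive of both endpoints).
496 = 7 × 70 + 6, so there are 70 full weeks plus 6 extra days.
Each full week contributes one Monday: 70 so far.
The 6 extra days are Tue, Wed, Thu, Fri, Sat, Sun — none qualify.
Total: 70 + 0 = 70.

70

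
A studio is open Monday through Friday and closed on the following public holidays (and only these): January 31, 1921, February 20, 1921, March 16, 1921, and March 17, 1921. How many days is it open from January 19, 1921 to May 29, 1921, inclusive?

90 business days

January 19, 1921 is a Wednesday.
The range spans 131 days (inclusive of both endpoints).
131 = 7 × 18 + 5, so there are 18 full weeks plus 5 extra days.
Each full week contributes 5 weekdays (Mon–Fri): 18 × 5 = 90.
The 5 extra days are Wed, Thu, Fri, Sat, Sun — 3 of them qualify.
Total: 90 + 3 = 93.
Holidays: January 31, 1921 (Mon); February 20, 1921 (Sun); March 16, 1921 (Wed); March 17, 1921 (Thu).
3 of the 4 holidays fall on weekdays; the rest are weekends and were already excluded.
Business days: 93 − 3 = 90.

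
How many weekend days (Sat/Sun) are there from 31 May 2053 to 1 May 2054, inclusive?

31 May 2053 is a Saturday.
The range spans 336 days (inclusive of both endpoints).
336 = 7 × 48, so the span is exactly 48 full weeks.
Each full week contributes 2 weekend days (Sat, Sun): 48 × 2 = 96.
Total: 96.

96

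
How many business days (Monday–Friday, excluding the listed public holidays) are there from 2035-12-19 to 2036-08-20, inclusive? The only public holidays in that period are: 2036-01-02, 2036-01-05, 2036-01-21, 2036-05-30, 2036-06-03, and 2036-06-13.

2035-12-19 is a Wednesday.
The range spans 246 days (inclusive of both endpoints).
246 = 7 × 35 + 1, so there are 35 full weeks plus 1 extra day.
Each full week contributes 5 weekdays (Mon–Fri): 35 × 5 = 175.
The 1 extra day is Wed — 1 of them qualifies.
Total: 175 + 1 = 176.
Holidays: 2036-01-02 (Wed); 2036-01-05 (Sat); 2036-01-21 (Mon); 2036-05-30 (Fri); 2036-06-03 (Tue); 2036-06-13 (Fri).
5 of the 6 holidays fall on weekdays; the rest are weekends and were already excluded.
Business days: 176 − 5 = 171.

171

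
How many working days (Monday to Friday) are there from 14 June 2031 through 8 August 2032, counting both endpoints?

300

14 June 2031 is a Saturday.
From 14 June 2031 to 8 August 2032 is 422 days inclusive.
422 = 7 × 60 + 2, so there are 60 full weeks plus 2 extra days.
Each full week contributes 5 weekdays (Mon–Fri): 60 × 5 = 300.
The 2 extra days are Sat, Sun — none qualify.
Total: 300 + 0 = 300.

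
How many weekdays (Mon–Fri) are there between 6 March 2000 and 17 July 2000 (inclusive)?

6 March 2000 is a Monday.
The range spans 134 days (inclusive of both endpoints).
134 = 7 × 19 + 1, so there are 19 full weeks plus 1 extra day.
Each full week contributes 5 weekdays (Mon–Fri): 19 × 5 = 95.
The 1 extra day is Monday — 1 of them qualifies.
Total: 95 + 1 = 96.

96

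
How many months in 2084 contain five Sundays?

A month has five Sundays exactly when Sunday falls within its first (length − 28) days.
Jan: 31 days, starts Sat → 5 of Sat, Sun, Mon ✓
Feb: 29 days, starts Tue → 5 of Tue
Mar: 31 days, starts Wed → 5 of Wed, Thu, Fri
Apr: 30 days, starts Sat → 5 of Sat, Sun ✓
May: 31 days, starts Mon → 5 of Mon, Tue, Wed
Jun: 30 days, starts Thu → 5 of Thu, Fri
Jul: 31 days, starts Sat → 5 of Sat, Sun, Mon ✓
Aug: 31 days, starts Tue → 5 of Tue, Wed, Thu
Sep: 30 days, starts Fri → 5 of Fri, Sat
Oct: 31 days, starts Sun → 5 of Sun, Mon, Tue ✓
Nov: 30 days, starts Wed → 5 of Wed, Thu
Dec: 31 days, starts Fri → 5 of Fri, Sat, Sun ✓
Months with five Sundays: Jan, Apr, Jul, Oct, Dec.

5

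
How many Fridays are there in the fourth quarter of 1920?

Oct 1, 1920 is a Friday.
The range spans 92 days (inclusive of both endpoints).
92 = 7 × 13 + 1, so there are 13 full weeks plus 1 extra day.
Each full week contributes one Friday: 13 so far.
The 1 extra day is Fri — 1 of them qualifies.
Total: 13 + 1 = 14.

14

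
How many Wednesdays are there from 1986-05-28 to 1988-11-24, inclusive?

1986-05-28 is a Wednesday.
That's 912 days from start to end, counting both.
912 = 7 × 130 + 2, so there are 130 full weeks plus 2 extra days.
Each full week contributes one Wednesday: 130 so far.
The 2 extra days are Wednesday, Thursday — 1 of them qualifies.
Total: 130 + 1 = 131.

131 Wednesdays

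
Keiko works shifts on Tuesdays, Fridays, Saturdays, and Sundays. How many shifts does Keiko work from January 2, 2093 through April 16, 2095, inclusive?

January 2, 2093 is a Friday.
From January 2, 2093 to April 16, 2095 is 835 days inclusive.
835 = 7 × 119 + 2, so there are 119 full weeks plus 2 extra days.
Each full week contributes 4 days from the set (Tue, Fri, Sat, Sun): 119 × 4 = 476.
The 2 extra days are Friday, Saturday — 2 of them qualify.
Total: 476 + 2 = 478.

478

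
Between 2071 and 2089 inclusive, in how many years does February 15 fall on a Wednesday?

2

Day of week of February 15 in each year:
2071: Sun, 2072: Mon, 2073: Wed ✓, 2074: Thu, 2075: Fri, 2076: Sat, 2077: Mon, 2078: Tue, 2079: Wed ✓, 2080: Thu, 2081: Sat, 2082: Sun, 2083: Mon, 2084: Tue, 2085: Thu, 2086: Fri, 2087: Sat, 2088: Sun, 2089: Tue
Wednesdays: 2073, 2079.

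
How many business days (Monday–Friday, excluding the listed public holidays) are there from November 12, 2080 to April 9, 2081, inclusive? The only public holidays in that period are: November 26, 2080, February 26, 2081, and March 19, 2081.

November 12, 2080 is a Tuesday.
That's 149 days from start to end, counting both.
149 = 7 × 21 + 2, so there are 21 full weeks plus 2 extra days.
Each full week contributes 5 weekdays (Mon–Fri): 21 × 5 = 105.
The 2 extra days are Tuesday, Wednesday — 2 of them qualify.
Total: 105 + 2 = 107.
Holidays: November 26, 2080 (Tue); February 26, 2081 (Wed); March 19, 2081 (Wed).
All 3 holidays fall on weekdays, so subtract 3.
Business days: 107 − 3 = 104.

104 business days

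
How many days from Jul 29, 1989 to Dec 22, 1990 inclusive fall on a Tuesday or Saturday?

Jul 29, 1989 is a Saturday.
That's 512 days from start to end, counting both.
512 = 7 × 73 + 1, so there are 73 full weeks plus 1 extra day.
Each full week contributes 2 days from the set (Tue, Sat): 73 × 2 = 146.
The 1 extra day is Saturday — 1 of them qualifies.
Total: 146 + 1 = 147.

147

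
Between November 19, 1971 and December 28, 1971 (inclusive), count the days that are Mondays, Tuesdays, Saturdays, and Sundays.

24

November 19, 1971 is a Friday.
From November 19, 1971 to December 28, 1971 is 40 days inclusive.
40 = 7 × 5 + 5, so there are 5 full weeks plus 5 extra days.
Each full week contributes 4 days from the set (Mon, Tue, Sat, Sun): 5 × 4 = 20.
The 5 extra days are Fri, Sat, Sun, Mon, Tue — 4 of them qualify.
Total: 20 + 4 = 24.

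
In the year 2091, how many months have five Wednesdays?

4

A month has five Wednesdays exactly when Wednesday falls within its first (length − 28) days.
Jan: 31 days, starts Mon → 5 of Mon, Tue, Wed ✓
Feb: 28 days, starts Thu → 5 of (none)
Mar: 31 days, starts Thu → 5 of Thu, Fri, Sat
Apr: 30 days, starts Sun → 5 of Sun, Mon
May: 31 days, starts Tue → 5 of Tue, Wed, Thu ✓
Jun: 30 days, starts Fri → 5 of Fri, Sat
Jul: 31 days, starts Sun → 5 of Sun, Mon, Tue
Aug: 31 days, starts Wed → 5 of Wed, Thu, Fri ✓
Sep: 30 days, starts Sat → 5 of Sat, Sun
Oct: 31 days, starts Mon → 5 of Mon, Tue, Wed ✓
Nov: 30 days, starts Thu → 5 of Thu, Fri
Dec: 31 days, starts Sat → 5 of Sat, Sun, Mon
Months with five Wednesdays: Jan, May, Aug, Oct.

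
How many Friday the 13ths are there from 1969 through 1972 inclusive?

6

Friday-the-13ths by year:
1969: Jun
1970: Feb, Mar, Nov
1971: Aug
1972: Oct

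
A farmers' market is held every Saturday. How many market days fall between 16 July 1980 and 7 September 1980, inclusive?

16 July 1980 is a Wednesday.
That's 54 days from start to end, counting both.
54 = 7 × 7 + 5, so there are 7 full weeks plus 5 extra days.
Each full week contributes one Saturday: 7 so far.
The 5 extra days are Wednesday, Thursday, Friday, Saturday, Sunday — 1 of them qualifies.
Total: 7 + 1 = 8.

8 Saturdays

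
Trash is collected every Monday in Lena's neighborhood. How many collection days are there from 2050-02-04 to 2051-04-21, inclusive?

63 Mondays

2050-02-04 is a Friday.
That's 442 days from start to end, counting both.
442 = 7 × 63 + 1, so there are 63 full weeks plus 1 extra day.
Each full week contributes one Monday: 63 so far.
The 1 extra day is Friday — none qualify.
Total: 63 + 0 = 63.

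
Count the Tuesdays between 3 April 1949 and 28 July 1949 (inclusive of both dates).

3 April 1949 is a Sunday.
From 3 April 1949 to 28 July 1949 is 117 days inclusive.
117 = 7 × 16 + 5, so there are 16 full weeks plus 5 extra days.
Each full week contributes one Tuesday: 16 so far.
The 5 extra days are Sunday, Monday, Tuesday, Wednesday, Thursday — 1 of them qualifies.
Total: 16 + 1 = 17.

17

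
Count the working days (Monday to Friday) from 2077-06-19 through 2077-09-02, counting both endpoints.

2077-06-19 is a Saturday.
That's 76 days from start to end, counting both.
76 = 7 × 10 + 6, so there are 10 full weeks plus 6 extra days.
Each full week contributes 5 weekdays (Mon–Fri): 10 × 5 = 50.
The 6 extra days are Sat, Sun, Mon, Tue, Wed, Thu — 4 of them qualify.
Total: 50 + 4 = 54.

54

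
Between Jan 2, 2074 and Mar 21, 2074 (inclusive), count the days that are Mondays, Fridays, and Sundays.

Jan 2, 2074 is a Tuesday.
That's 79 days from start to end, counting both.
79 = 7 × 11 + 2, so there are 11 full weeks plus 2 extra days.
Each full week contributes 3 days from the set (Mon, Fri, Sun): 11 × 3 = 33.
The 2 extra days are Tue, Wed — none qualify.
Total: 33 + 0 = 33.

33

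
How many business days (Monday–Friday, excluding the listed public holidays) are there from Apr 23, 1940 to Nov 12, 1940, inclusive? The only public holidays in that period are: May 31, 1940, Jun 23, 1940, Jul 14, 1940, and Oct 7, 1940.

144 business days

Apr 23, 1940 is a Tuesday.
The range spans 204 days (inclusive of both endpoints).
204 = 7 × 29 + 1, so there are 29 full weeks plus 1 extra day.
Each full week contributes 5 weekdays (Mon–Fri): 29 × 5 = 145.
The 1 extra day is Tuesday — 1 of them qualifies.
Total: 145 + 1 = 146.
Holidays: May 31, 1940 (Fri); Jun 23, 1940 (Sun); Jul 14, 1940 (Sun); Oct 7, 1940 (Mon).
2 of the 4 holidays fall on weekdays; the rest are weekends and were already excluded.
Business days: 146 − 2 = 144.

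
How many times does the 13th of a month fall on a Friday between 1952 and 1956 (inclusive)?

9

Friday-the-13ths by year:
1952: Jun
1953: Feb, Mar, Nov
1954: Aug
1955: May
1956: Jan, Apr, Jul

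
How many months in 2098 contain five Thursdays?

A month has five Thursdays exactly when Thursday falls within its first (length − 28) days.
Jan: 31 days, starts Wed → 5 of Wed, Thu, Fri ✓
Feb: 28 days, starts Sat → 5 of (none)
Mar: 31 days, starts Sat → 5 of Sat, Sun, Mon
Apr: 30 days, starts Tue → 5 of Tue, Wed
May: 31 days, starts Thu → 5 of Thu, Fri, Sat ✓
Jun: 30 days, starts Sun → 5 of Sun, Mon
Jul: 31 days, starts Tue → 5 of Tue, Wed, Thu ✓
Aug: 31 days, starts Fri → 5 of Fri, Sat, Sun
Sep: 30 days, starts Mon → 5 of Mon, Tue
Oct: 31 days, starts Wed → 5 of Wed, Thu, Fri ✓
Nov: 30 days, starts Sat → 5 of Sat, Sun
Dec: 31 days, starts Mon → 5 of Mon, Tue, Wed
Months with five Thursdays: Jan, May, Jul, Oct.

4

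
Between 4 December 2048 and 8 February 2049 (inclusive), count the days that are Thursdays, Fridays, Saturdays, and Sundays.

4 December 2048 is a Friday.
That's 67 days from start to end, counting both.
67 = 7 × 9 + 4, so there are 9 full weeks plus 4 extra days.
Each full week contributes 4 days from the set (Thu, Fri, Sat, Sun): 9 × 4 = 36.
The 4 extra days are Friday, Saturday, Sunday, Monday — 3 of them qualify.
Total: 36 + 3 = 39.

39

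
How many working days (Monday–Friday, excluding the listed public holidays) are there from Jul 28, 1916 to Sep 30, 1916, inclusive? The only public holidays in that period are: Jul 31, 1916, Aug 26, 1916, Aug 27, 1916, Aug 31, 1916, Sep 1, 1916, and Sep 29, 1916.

Jul 28, 1916 is a Friday.
The range spans 65 days (inclusive of both endpoints).
65 = 7 × 9 + 2, so there are 9 full weeks plus 2 extra days.
Each full week contributes 5 weekdays (Mon–Fri): 9 × 5 = 45.
The 2 extra days are Fri, Sat — 1 of them qualifies.
Total: 45 + 1 = 46.
Holidays: Jul 31, 1916 (Mon); Aug 26, 1916 (Sat); Aug 27, 1916 (Sun); Aug 31, 1916 (Thu); Sep 1, 1916 (Fri); Sep 29, 1916 (Fri).
4 of the 6 holidays fall on weekdays; the rest are weekends and were already excluded.
Business days: 46 − 4 = 42.

42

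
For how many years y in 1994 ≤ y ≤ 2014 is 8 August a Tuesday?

3

Day of week of August 8 in each year:
1994: Mon, 1995: Tue ✓, 1996: Thu, 1997: Fri, 1998: Sat, 1999: Sun, 2000: Tue ✓, 2001: Wed, 2002: Thu, 2003: Fri, 2004: Sun, 2005: Mon, 2006: Tue ✓, 2007: Wed, 2008: Fri, 2009: Sat, 2010: Sun, 2011: Mon, 2012: Wed, 2013: Thu, 2014: Fri
Tuesdays: 1995, 2000, 2006.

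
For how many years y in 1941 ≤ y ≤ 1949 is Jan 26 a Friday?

1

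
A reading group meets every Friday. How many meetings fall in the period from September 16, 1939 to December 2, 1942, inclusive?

167 Fridays

September 16, 1939 is a Saturday.
That's 1174 days from start to end, counting both.
1174 = 7 × 167 + 5, so there are 167 full weeks plus 5 extra days.
Each full week contributes one Friday: 167 so far.
The 5 extra days are Sat, Sun, Mon, Tue, Wed — none qualify.
Total: 167 + 0 = 167.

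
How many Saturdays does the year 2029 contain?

52

1 January 2029 is a Monday.
That's 365 days from start to end, counting both.
365 = 7 × 52 + 1, so there are 52 full weeks plus 1 extra day.
Each full week contributes one Saturday: 52 so far.
The 1 extra day is Monday — none qualify.
Total: 52 + 0 = 52.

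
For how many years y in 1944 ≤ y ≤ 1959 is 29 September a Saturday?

3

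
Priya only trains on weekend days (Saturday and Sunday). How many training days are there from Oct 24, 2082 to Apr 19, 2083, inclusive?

Oct 24, 2082 is a Saturday.
The range spans 178 days (inclusive of both endpoints).
178 = 7 × 25 + 3, so there are 25 full weeks plus 3 extra days.
Each full week contributes 2 weekend days (Sat, Sun): 25 × 2 = 50.
The 3 extra days are Sat, Sun, Mon — 2 of them qualify.
Total: 50 + 2 = 52.

52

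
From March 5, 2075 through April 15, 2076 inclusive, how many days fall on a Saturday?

58

March 5, 2075 is a Tuesday.
The range spans 408 days (inclusive of both endpoints).
408 = 7 × 58 + 2, so there are 58 full weeks plus 2 extra days.
Each full week contributes one Saturday: 58 so far.
The 2 extra days are Tue, Wed — none qualify.
Total: 58 + 0 = 58.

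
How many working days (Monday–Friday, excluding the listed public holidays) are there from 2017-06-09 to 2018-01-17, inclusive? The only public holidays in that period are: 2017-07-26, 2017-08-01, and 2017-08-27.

157 working days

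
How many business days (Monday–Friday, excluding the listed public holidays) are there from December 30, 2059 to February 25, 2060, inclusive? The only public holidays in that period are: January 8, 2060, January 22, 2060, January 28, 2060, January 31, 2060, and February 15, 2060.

December 30, 2059 is a Tuesday.
From December 30, 2059 to February 25, 2060 is 58 days inclusive.
58 = 7 × 8 + 2, so there are 8 full weeks plus 2 extra days.
Each full week contributes 5 weekdays (Mon–Fri): 8 × 5 = 40.
The 2 extra days are Tue, Wed — 2 of them qualify.
Total: 40 + 2 = 42.
Holidays: January 8, 2060 (Thu); January 22, 2060 (Thu); January 28, 2060 (Wed); January 31, 2060 (Sat); February 15, 2060 (Sun).
3 of the 5 holidays fall on weekdays; the rest are weekends and were already excluded.
Business days: 42 − 3 = 39.

39 business days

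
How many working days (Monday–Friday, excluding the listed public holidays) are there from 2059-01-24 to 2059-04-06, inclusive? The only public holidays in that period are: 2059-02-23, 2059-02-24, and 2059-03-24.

2059-01-24 is a Friday.
The range spans 73 days (inclusive of both endpoints).
73 = 7 × 10 + 3, so there are 10 full weeks plus 3 extra days.
Each full week contributes 5 weekdays (Mon–Fri): 10 × 5 = 50.
The 3 extra days are Fri, Sat, Sun — 1 of them qualifies.
Total: 50 + 1 = 51.
Holidays: 2059-02-23 (Sun); 2059-02-24 (Mon); 2059-03-24 (Mon).
2 of the 3 holidays fall on weekdays; the rest are weekends and were already excluded.
Business days: 51 − 2 = 49.

49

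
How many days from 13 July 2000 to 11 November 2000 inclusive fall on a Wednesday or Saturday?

35

13 July 2000 is a Thursday.
That's 122 days from start to end, counting both.
122 = 7 × 17 + 3, so there are 17 full weeks plus 3 extra days.
Each full week contributes 2 days from the set (Wed, Sat): 17 × 2 = 34.
The 3 extra days are Thu, Fri, Sat — 1 of them qualifies.
Total: 34 + 1 = 35.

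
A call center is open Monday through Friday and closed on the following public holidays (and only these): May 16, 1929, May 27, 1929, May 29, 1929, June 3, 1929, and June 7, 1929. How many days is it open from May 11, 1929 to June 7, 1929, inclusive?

15

May 11, 1929 is a Saturday.
The range spans 28 days (inclusive of both endpoints).
28 = 7 × 4, so the span is exactly 4 full weeks.
Each full week contributes 5 weekdays (Mon–Fri): 4 × 5 = 20.
Holidays: May 16, 1929 (Thu); May 27, 1929 (Mon); May 29, 1929 (Wed); June 3, 1929 (Mon); June 7, 1929 (Fri).
All 5 holidays fall on weekdays, so subtract 5.
Business days: 20 − 5 = 15.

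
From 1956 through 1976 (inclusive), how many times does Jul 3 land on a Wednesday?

4

Day of week of July 3 in each year:
1956: Tue, 1957: Wed ✓, 1958: Thu, 1959: Fri, 1960: Sun, 1961: Mon, 1962: Tue, 1963: Wed ✓, 1964: Fri, 1965: Sat, 1966: Sun, 1967: Mon, 1968: Wed ✓, 1969: Thu, 1970: Fri, 1971: Sat, 1972: Mon, 1973: Tue, 1974: Wed ✓, 1975: Thu, 1976: Sat
Wednesdays: 1957, 1963, 1968, 1974.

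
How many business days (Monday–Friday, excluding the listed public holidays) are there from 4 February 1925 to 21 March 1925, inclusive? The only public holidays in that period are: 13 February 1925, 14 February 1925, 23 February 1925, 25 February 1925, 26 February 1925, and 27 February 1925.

4 February 1925 is a Wednesday.
The range spans 46 days (inclusive of both endpoints).
46 = 7 × 6 + 4, so there are 6 full weeks plus 4 extra days.
Each full week contributes 5 weekdays (Mon–Fri): 6 × 5 = 30.
The 4 extra days are Wed, Thu, Fri, Sat — 3 of them qualify.
Total: 30 + 3 = 33.
Holidays: 13 February 1925 (Fri); 14 February 1925 (Sat); 23 February 1925 (Mon); 25 February 1925 (Wed); 26 February 1925 (Thu); 27 February 1925 (Fri).
5 of the 6 holidays fall on weekdays; the rest are weekends and were already excluded.
Business days: 33 − 5 = 28.

28 business days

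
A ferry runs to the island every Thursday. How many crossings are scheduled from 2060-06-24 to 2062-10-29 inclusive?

123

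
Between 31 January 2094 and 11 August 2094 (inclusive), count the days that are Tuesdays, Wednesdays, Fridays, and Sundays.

31 January 2094 is a Sunday.
The range spans 193 days (inclusive of both endpoints).
193 = 7 × 27 + 4, so there are 27 full weeks plus 4 extra days.
Each full week contributes 4 days from the set (Tue, Wed, Fri, Sun): 27 × 4 = 108.
The 4 extra days are Sunday, Monday, Tuesday, Wednesday — 3 of them qualify.
Total: 108 + 3 = 111.

111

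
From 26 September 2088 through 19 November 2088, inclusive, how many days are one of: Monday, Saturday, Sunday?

23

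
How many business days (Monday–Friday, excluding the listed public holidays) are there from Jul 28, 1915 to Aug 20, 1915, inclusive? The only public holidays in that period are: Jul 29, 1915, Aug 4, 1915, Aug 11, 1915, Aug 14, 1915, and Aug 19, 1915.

14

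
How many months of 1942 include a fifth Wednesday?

4

A month has five Wednesdays exactly when Wednesday falls within its first (length − 28) days.
Jan: 31 days, starts Thu → 5 of Thu, Fri, Sat
Feb: 28 days, starts Sun → 5 of (none)
Mar: 31 days, starts Sun → 5 of Sun, Mon, Tue
Apr: 30 days, starts Wed → 5 of Wed, Thu ✓
May: 31 days, starts Fri → 5 of Fri, Sat, Sun
Jun: 30 days, starts Mon → 5 of Mon, Tue
Jul: 31 days, starts Wed → 5 of Wed, Thu, Fri ✓
Aug: 31 days, starts Sat → 5 of Sat, Sun, Mon
Sep: 30 days, starts Tue → 5 of Tue, Wed ✓
Oct: 31 days, starts Thu → 5 of Thu, Fri, Sat
Nov: 30 days, starts Sun → 5 of Sun, Mon
Dec: 31 days, starts Tue → 5 of Tue, Wed, Thu ✓
Months with five Wednesdays: Apr, Jul, Sep, Dec.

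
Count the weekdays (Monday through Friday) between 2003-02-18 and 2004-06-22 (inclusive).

351

2003-02-18 is a Tuesday.
From 2003-02-18 to 2004-06-22 is 491 days inclusive.
491 = 7 × 70 + 1, so there are 70 full weeks plus 1 extra day.
Each full week contributes 5 weekdays (Mon–Fri): 70 × 5 = 350.
The 1 extra day is Tue — 1 of them qualifies.
Total: 350 + 1 = 351.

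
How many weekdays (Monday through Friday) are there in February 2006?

20 weekdays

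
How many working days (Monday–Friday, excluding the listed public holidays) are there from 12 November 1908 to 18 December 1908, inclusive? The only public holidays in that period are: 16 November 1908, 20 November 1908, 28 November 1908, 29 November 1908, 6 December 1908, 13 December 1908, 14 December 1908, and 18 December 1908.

12 November 1908 is a Thursday.
From 12 November 1908 to 18 December 1908 is 37 days inclusive.
37 = 7 × 5 + 2, so there are 5 full weeks plus 2 extra days.
Each full week contributes 5 weekdays (Mon–Fri): 5 × 5 = 25.
The 2 extra days are Thursday, Friday — 2 of them qualify.
Total: 25 + 2 = 27.
Holidays: 16 November 1908 (Mon); 20 November 1908 (Fri); 28 November 1908 (Sat); 29 November 1908 (Sun); 6 December 1908 (Sun); 13 December 1908 (Sun); 14 December 1908 (Mon); 18 December 1908 (Fri).
4 of the 8 holidays fall on weekdays; the rest are weekends and were already excluded.
Business days: 27 − 4 = 23.

23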